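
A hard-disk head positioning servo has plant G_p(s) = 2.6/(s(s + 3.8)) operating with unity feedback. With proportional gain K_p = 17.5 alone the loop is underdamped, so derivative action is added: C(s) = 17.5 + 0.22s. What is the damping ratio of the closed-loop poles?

Forward path: (17.5 + 0.22s)·2.6/(s(s+3.8)). The closed-loop characteristic equation is s² + (3.8 + 2.6·0.22)s + 2.6·17.5 = 0.
That is s² + 4.372s + 45.5 = 0, so ω_n = 6.745 rad/s and ζ = 4.372/(2·6.745) = 0.3241.

ζ = 0.324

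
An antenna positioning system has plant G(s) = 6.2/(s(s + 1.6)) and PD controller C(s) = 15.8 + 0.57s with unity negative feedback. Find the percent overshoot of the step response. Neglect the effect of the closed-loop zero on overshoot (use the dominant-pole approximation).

Forward path: (15.8 + 0.57s)·6.2/(s(s+1.6)). The closed-loop characteristic equation is s² + (1.6 + 6.2·0.57)s + 6.2·15.8 = 0.
That is s² + 5.134s + 97.96 = 0, so ω_n = 9.897 rad/s and ζ = 5.134/(2·9.897) = 0.2594.
%OS = 100·exp(−πζ/√(1−ζ²)) = 43%.

43%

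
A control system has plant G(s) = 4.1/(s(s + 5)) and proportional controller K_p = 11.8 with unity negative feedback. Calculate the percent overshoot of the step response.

29.8%

From 1 + K_pG(s) = 0: s² + 5s + 48.38 = 0 ⇒ ω_n = 6.956, ζ = 0.3594.
%OS = 100·exp(−πζ/√(1−ζ²)) = 100·exp(−π·0.3594/√0.8708) = 29.8%.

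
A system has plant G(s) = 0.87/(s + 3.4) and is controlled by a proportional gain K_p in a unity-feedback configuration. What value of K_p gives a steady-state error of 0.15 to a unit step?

K_p = 22.1

The loop is type 0, so e_ss(step) = 1/(1 + K_pos) with K_pos = K_p·G(0).
G(0) = 0.2559. Require 1/(1 + K_p·0.2559) = 0.15, so 1 + 0.2559·K_p = 6.667.
K_p = (6.667 − 1)/0.2559 = 22.1.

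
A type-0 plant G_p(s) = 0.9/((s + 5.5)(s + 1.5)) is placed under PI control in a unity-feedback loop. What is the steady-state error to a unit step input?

The PI controller's integrator makes the forward path type 1, so e_ss to a step is zero.

0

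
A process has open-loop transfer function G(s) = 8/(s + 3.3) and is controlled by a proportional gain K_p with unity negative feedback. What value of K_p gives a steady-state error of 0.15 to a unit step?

Steady-state error for a unit step on this type-0 loop is 1/(1 + K_p·G(0)).
G(0) = 2.424. Require 1/(1 + K_p·2.424) = 0.15, so 1 + 2.424·K_p = 6.667.
K_p = (6.667 − 1)/2.424 = 2.34.

K_p = 2.34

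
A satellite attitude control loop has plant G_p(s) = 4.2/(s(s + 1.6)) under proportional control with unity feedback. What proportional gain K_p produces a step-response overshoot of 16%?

K_p = 0.6

From %OS = 100·exp(−πζ/√(1−ζ²)) = 16%, ζ = −ln(0.16)/√(π²+ln²(0.16)) = 0.5039.
Characteristic equation s² + 1.6s + 4.2K_p = 0 gives ζ = 1.6/(2√(4.2K_p)).
Setting ζ = 0.5039: √(4.2K_p) = 1.6/(2·0.5039) = 1.588, so K_p = 2.521/4.2 = 0.6.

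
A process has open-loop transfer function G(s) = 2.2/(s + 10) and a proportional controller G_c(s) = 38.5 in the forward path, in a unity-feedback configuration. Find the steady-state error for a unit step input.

0.106

The loop is type 0. Static position error constant K_pos = G_c(0)·G(0) = 38.5·0.22 = 8.47.
Steady-state error to a unit step: e_ss = 1/(1+K_pos) = 1/9.47 = 0.106.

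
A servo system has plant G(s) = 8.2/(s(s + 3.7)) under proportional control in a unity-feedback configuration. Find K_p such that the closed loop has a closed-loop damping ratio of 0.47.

Closed-loop characteristic equation: s² + 3.7s + K_p·8.2 = 0.
So ω_n = √(8.2K_p) and 2ζω_n = 3.7, giving ζ = 3.7/(2√(8.2K_p)).
Setting ζ = 0.47: √(8.2K_p) = 3.7/(2·0.47) = 3.936, so K_p = 15.49/8.2 = 1.89.

K_p = 1.89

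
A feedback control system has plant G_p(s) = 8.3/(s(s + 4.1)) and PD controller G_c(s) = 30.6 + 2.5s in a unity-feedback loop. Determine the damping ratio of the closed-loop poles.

Forward path: (30.6 + 2.5s)·8.3/(s(s+4.1)). The closed-loop characteristic equation is s² + (4.1 + 8.3·2.5)s + 8.3·30.6 = 0.
That is s² + 24.85s + 254 = 0, so ω_n = 15.94 rad/s and ζ = 24.85/(2·15.94) = 0.7796.

ζ = 0.78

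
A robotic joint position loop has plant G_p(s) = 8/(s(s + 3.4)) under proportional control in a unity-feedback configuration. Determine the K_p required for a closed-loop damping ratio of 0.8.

Closed-loop characteristic equation: s² + 3.4s + K_p·8 = 0.
So ω_n = √(8K_p) and 2ζω_n = 3.4, giving ζ = 3.4/(2√(8K_p)).
Setting ζ = 0.8: √(8K_p) = 3.4/(2·0.8) = 2.125, so K_p = 4.516/8 = 0.564.

K_p = 0.564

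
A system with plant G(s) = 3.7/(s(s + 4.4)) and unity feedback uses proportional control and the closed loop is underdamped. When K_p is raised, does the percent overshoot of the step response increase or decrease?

Characteristic equation s² + 4.4s + K_p·3.7 = 0: raising K_p raises ω_n while 2ζω_n = 4.4 is fixed, so ζ falls and overshoot grows.

increase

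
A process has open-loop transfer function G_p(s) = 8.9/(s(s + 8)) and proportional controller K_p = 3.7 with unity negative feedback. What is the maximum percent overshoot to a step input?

Closed-loop characteristic equation: s² + 8s + 32.93 = 0, so ω_n = 5.738 rad/s and ζ = 8/(2·5.738) = 0.6971.
%OS = 100·exp(−πζ/√(1−ζ²)) = 100·exp(−π·0.6971/√0.5141) = 4.72%.

4.72%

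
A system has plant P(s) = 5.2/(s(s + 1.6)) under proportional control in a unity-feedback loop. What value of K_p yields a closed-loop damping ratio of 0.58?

Closed-loop characteristic equation: s² + 1.6s + K_p·5.2 = 0.
So ω_n = √(5.2K_p) and 2ζω_n = 1.6, giving ζ = 1.6/(2√(5.2K_p)).
Setting ζ = 0.58: √(5.2K_p) = 1.6/(2·0.58) = 1.379, so K_p = 1.902/5.2 = 0.366.

K_p = 0.366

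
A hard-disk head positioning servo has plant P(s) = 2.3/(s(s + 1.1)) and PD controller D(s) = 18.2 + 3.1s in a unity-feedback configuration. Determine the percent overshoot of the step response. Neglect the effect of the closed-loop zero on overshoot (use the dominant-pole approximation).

Forward path: (18.2 + 3.1s)·2.3/(s(s+1.1)). The closed-loop characteristic equation is s² + (1.1 + 2.3·3.1)s + 2.3·18.2 = 0.
That is s² + 8.23s + 41.86 = 0, so ω_n = 6.47 rad/s and ζ = 8.23/(2·6.47) = 0.636.
%OS = 100·exp(−πζ/√(1−ζ²)) = 7.51%.

7.51%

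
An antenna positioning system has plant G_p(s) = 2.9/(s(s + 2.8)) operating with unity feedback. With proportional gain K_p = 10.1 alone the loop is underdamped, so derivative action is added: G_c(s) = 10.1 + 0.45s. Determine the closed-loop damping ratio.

ζ = 0.379

Forward path: (10.1 + 0.45s)·2.9/(s(s+2.8)). The closed-loop characteristic equation is s² + (2.8 + 2.9·0.45)s + 2.9·10.1 = 0.
That is s² + 4.105s + 29.29 = 0, so ω_n = 5.412 rad/s and ζ = 4.105/(2·5.412) = 0.3792.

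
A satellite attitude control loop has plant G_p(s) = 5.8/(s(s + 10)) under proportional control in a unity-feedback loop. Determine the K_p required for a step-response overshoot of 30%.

K_p = 33.7

From %OS = 100·exp(−πζ/√(1−ζ²)) = 30%, ζ = −ln(0.3)/√(π²+ln²(0.3)) = 0.3579.
Characteristic equation s² + 10s + 5.8K_p = 0 gives ζ = 10/(2√(5.8K_p)).
Setting ζ = 0.3579: √(5.8K_p) = 10/(2·0.3579) = 13.97, so K_p = 195.2/5.8 = 33.7.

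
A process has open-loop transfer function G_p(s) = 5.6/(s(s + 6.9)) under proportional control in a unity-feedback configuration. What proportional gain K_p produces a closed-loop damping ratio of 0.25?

K_p = 34

Closed-loop characteristic equation: s² + 6.9s + K_p·5.6 = 0.
So ω_n = √(5.6K_p) and 2ζω_n = 6.9, giving ζ = 6.9/(2√(5.6K_p)).
Setting ζ = 0.25: √(5.6K_p) = 6.9/(2·0.25) = 13.8, so K_p = 190.4/5.6 = 34.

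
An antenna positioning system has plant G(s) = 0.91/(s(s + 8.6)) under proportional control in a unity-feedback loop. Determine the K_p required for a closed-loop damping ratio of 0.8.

K_p = 31.7

Closed-loop characteristic equation: s² + 8.6s + K_p·0.91 = 0.
So ω_n = √(0.91K_p) and 2ζω_n = 8.6, giving ζ = 8.6/(2√(0.91K_p)).
Setting ζ = 0.8: √(0.91K_p) = 8.6/(2·0.8) = 5.375, so K_p = 28.89/0.91 = 31.7.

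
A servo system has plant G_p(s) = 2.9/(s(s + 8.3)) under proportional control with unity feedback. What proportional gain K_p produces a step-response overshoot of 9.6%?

K_p = 16.6

From %OS = 100·exp(−πζ/√(1−ζ²)) = 9.6%, ζ = −ln(0.096)/√(π²+ln²(0.096)) = 0.5979.
Characteristic equation s² + 8.3s + 2.9K_p = 0 gives ζ = 8.3/(2√(2.9K_p)).
Setting ζ = 0.5979: √(2.9K_p) = 8.3/(2·0.5979) = 6.941, so K_p = 48.18/2.9 = 16.6.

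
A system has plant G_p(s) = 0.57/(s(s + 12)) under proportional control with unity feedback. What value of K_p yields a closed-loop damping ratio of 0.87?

Closed-loop characteristic equation: s² + 12s + K_p·0.57 = 0.
So ω_n = √(0.57K_p) and 2ζω_n = 12, giving ζ = 12/(2√(0.57K_p)).
Setting ζ = 0.87: √(0.57K_p) = 12/(2·0.87) = 6.897, so K_p = 47.56/0.57 = 83.4.

K_p = 83.4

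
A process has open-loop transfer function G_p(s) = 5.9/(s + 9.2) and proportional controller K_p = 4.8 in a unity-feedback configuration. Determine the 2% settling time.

Closed-loop transfer function: T(s) = K_p·G_p(s)/(1 + K_p·G_p(s)) = 28.32/(s + 9.2 + 28.32) = 28.32/(s + 37.52).
Time constant τ = 1/37.52 = 0.02665 s, so the 2% settling time is about 4τ = 0.107 s.

T_s ≈ 0.107 s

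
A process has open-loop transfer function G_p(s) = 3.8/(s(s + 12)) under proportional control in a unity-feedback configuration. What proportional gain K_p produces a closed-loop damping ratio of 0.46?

Closed-loop characteristic equation: s² + 12s + K_p·3.8 = 0.
So ω_n = √(3.8K_p) and 2ζω_n = 12, giving ζ = 12/(2√(3.8K_p)).
Setting ζ = 0.46: √(3.8K_p) = 12/(2·0.46) = 13.04, so K_p = 170.1/3.8 = 44.8.

K_p = 44.8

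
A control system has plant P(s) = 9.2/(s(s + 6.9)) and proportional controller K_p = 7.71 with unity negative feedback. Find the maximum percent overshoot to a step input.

The closed-loop denominator s² + 6.9s + 70.93 gives ω_n = √70.93 = 8.422 and ζ = 6.9/(2ω_n) = 0.4096.
%OS = 100·exp(−πζ/√(1−ζ²)) = 100·exp(−π·0.4096/√0.8322) = 24.4%.

24.4%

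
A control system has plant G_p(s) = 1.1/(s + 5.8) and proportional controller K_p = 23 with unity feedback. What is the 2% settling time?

Closed-loop transfer function: T(s) = K_p·G_p(s)/(1 + K_p·G_p(s)) = 25.3/(s + 5.8 + 25.3) = 25.3/(s + 31.1).
Time constant τ = 1/31.1 = 0.03215 s, so the 2% settling time is about 4τ = 0.129 s.

T_s ≈ 0.129 s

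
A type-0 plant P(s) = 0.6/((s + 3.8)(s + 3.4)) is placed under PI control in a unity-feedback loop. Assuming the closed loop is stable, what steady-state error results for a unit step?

0

The PI controller's integrator makes the forward path type 1, so e_ss to a step is zero.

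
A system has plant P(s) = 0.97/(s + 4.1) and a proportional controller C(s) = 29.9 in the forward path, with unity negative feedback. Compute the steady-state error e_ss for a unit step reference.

The loop is type 0. Static position error constant K_pos = C(0)·P(0) = 29.9·0.2366 = 7.074.
Steady-state error to a unit step: e_ss = 1/(1+K_pos) = 1/8.074 = 0.124.

0.124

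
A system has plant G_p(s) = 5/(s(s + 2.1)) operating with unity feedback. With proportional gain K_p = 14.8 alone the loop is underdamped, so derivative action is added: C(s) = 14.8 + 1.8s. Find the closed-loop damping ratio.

ζ = 0.645

Forward path: (14.8 + 1.8s)·5/(s(s+2.1)). The closed-loop characteristic equation is s² + (2.1 + 5·1.8)s + 5·14.8 = 0.
That is s² + 11.1s + 74 = 0, so ω_n = 8.602 rad/s and ζ = 11.1/(2·8.602) = 0.6452.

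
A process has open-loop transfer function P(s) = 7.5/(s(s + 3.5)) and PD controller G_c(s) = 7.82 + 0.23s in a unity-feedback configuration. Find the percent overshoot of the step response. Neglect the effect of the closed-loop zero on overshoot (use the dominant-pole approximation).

Forward path: (7.82 + 0.23s)·7.5/(s(s+3.5)). The closed-loop characteristic equation is s² + (3.5 + 7.5·0.23)s + 7.5·7.82 = 0.
That is s² + 5.225s + 58.65 = 0, so ω_n = 7.658 rad/s and ζ = 5.225/(2·7.658) = 0.3411.
%OS = 100·exp(−πζ/√(1−ζ²)) = 32%.

32%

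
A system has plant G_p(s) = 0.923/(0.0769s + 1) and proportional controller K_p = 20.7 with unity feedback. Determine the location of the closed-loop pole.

s = -261.5

Closed loop: T(s) = K_p·G_p/(1+K_p·G_p) = 19.11/(0.0769s + 1 + 19.11), with pole at s = −(1 + 19.11)/0.0769 = −261.5.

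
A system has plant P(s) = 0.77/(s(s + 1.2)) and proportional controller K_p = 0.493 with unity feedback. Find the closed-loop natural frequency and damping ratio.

1 + K_p·P(s) = 0 gives s² + 1.2s + 0.3796 = 0.
Matching s² + 2ζω_n s + ω_n²: ω_n = √0.3796 = 0.6161 rad/s and 2ζω_n = 1.2, so ζ = 1.2/(2·0.6161) = 0.974.

ω_n = 0.616 rad/s, ζ = 0.974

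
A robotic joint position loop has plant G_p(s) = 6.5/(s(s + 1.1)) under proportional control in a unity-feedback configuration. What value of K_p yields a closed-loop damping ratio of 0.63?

K_p = 0.117

Closed-loop characteristic equation: s² + 1.1s + K_p·6.5 = 0.
So ω_n = √(6.5K_p) and 2ζω_n = 1.1, giving ζ = 1.1/(2√(6.5K_p)).
Setting ζ = 0.63: √(6.5K_p) = 1.1/(2·0.63) = 0.873, so K_p = 0.7622/6.5 = 0.117.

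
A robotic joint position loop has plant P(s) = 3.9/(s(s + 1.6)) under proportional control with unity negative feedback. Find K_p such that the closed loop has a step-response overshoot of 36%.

From %OS = 100·exp(−πζ/√(1−ζ²)) = 36%, ζ = −ln(0.36)/√(π²+ln²(0.36)) = 0.3093.
Characteristic equation s² + 1.6s + 3.9K_p = 0 gives ζ = 1.6/(2√(3.9K_p)).
Setting ζ = 0.3093: √(3.9K_p) = 1.6/(2·0.3093) = 2.587, so K_p = 6.692/3.9 = 1.72.

K_p = 1.72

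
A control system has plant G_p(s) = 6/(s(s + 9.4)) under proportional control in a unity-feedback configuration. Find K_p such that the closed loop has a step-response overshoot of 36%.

K_p = 38.5

From %OS = 100·exp(−πζ/√(1−ζ²)) = 36%, ζ = −ln(0.36)/√(π²+ln²(0.36)) = 0.3093.
Characteristic equation s² + 9.4s + 6K_p = 0 gives ζ = 9.4/(2√(6K_p)).
Setting ζ = 0.3093: √(6K_p) = 9.4/(2·0.3093) = 15.2, so K_p = 231/6 = 38.5.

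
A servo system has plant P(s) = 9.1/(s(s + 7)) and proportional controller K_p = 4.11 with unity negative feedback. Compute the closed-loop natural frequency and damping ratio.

ω_n = 6.12 rad/s, ζ = 0.572

With unity feedback the closed-loop characteristic equation is s² + 7s + 4.11·9.1 = s² + 7s + 37.4 = 0.
So ω_n² = 37.4 ⇒ ω_n = 6.116 rad/s, and ζ = 7/(2ω_n) = 0.572.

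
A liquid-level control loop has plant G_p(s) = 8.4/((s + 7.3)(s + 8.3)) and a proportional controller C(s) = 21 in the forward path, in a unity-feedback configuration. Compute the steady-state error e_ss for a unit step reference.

The loop is type 0. Static position error constant K_pos = C(0)·G_p(0) = 21·0.1386 = 2.911.
Steady-state error to a unit step: e_ss = 1/(1+K_pos) = 1/3.911 = 0.256.

0.256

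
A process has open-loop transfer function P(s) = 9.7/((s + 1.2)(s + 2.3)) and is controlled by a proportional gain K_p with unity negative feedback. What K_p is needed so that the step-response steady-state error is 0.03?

K_p = 9.2

For a type-0 loop with proportional control, e_ss = 1/(1 + K_p·P(0)).
P(0) = 3.514. Require 1/(1 + K_p·3.514) = 0.03, so 1 + 3.514·K_p = 33.33.
K_p = (33.33 − 1)/3.514 = 9.2.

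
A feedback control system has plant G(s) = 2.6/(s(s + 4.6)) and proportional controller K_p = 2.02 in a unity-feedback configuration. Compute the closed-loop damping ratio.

ζ = 1

With unity feedback the closed-loop characteristic equation is s² + 4.6s + 2.02·2.6 = s² + 4.6s + 5.252 = 0.
So ω_n² = 5.252 ⇒ ω_n = 2.292 rad/s, and ζ = 4.6/(2ω_n) = 1.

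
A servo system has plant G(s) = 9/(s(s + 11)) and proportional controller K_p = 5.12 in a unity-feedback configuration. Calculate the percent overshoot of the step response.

Closed-loop characteristic equation: s² + 11s + 46.08 = 0, so ω_n = 6.788 rad/s and ζ = 11/(2·6.788) = 0.8102.
%OS = 100·exp(−πζ/√(1−ζ²)) = 100·exp(−π·0.8102/√0.3435) = 1.3%.

1.3%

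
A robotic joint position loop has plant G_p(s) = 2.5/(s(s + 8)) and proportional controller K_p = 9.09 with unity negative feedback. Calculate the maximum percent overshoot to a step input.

0.786%

The closed-loop denominator s² + 8s + 22.73 gives ω_n = √22.73 = 4.767 and ζ = 8/(2ω_n) = 0.8391.
%OS = 100·exp(−πζ/√(1−ζ²)) = 100·exp(−π·0.8391/√0.2959) = 0.786%.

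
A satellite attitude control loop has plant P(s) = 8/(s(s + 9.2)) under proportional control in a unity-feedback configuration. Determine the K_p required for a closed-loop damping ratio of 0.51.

Closed-loop characteristic equation: s² + 9.2s + K_p·8 = 0.
So ω_n = √(8K_p) and 2ζω_n = 9.2, giving ζ = 9.2/(2√(8K_p)).
Setting ζ = 0.51: √(8K_p) = 9.2/(2·0.51) = 9.02, so K_p = 81.35/8 = 10.2.

K_p = 10.2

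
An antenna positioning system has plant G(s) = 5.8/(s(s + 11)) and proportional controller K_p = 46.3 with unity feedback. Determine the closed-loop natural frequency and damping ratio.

ω_n = 16.4 rad/s, ζ = 0.336

1 + K_p·G(s) = 0 gives s² + 11s + 268.5 = 0.
So ω_n² = 268.5 ⇒ ω_n = 16.39 rad/s, and ζ = 11/(2ω_n) = 0.336.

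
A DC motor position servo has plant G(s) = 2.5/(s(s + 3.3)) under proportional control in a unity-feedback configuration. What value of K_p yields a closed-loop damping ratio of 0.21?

K_p = 24.7

Closed-loop characteristic equation: s² + 3.3s + K_p·2.5 = 0.
So ω_n = √(2.5K_p) and 2ζω_n = 3.3, giving ζ = 3.3/(2√(2.5K_p)).
Setting ζ = 0.21: √(2.5K_p) = 3.3/(2·0.21) = 7.857, so K_p = 61.73/2.5 = 24.7.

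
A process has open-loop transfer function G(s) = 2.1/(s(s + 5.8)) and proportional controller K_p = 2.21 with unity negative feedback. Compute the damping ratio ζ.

1 + K_p·G(s) = 0 gives s² + 5.8s + 4.641 = 0.
So ω_n² = 4.641 ⇒ ω_n = 2.154 rad/s, and ζ = 5.8/(2ω_n) = 1.35.

ζ = 1.35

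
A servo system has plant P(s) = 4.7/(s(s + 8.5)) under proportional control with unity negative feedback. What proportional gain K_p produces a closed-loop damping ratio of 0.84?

Closed-loop characteristic equation: s² + 8.5s + K_p·4.7 = 0.
So ω_n = √(4.7K_p) and 2ζω_n = 8.5, giving ζ = 8.5/(2√(4.7K_p)).
Setting ζ = 0.84: √(4.7K_p) = 8.5/(2·0.84) = 5.06, so K_p = 25.6/4.7 = 5.45.

K_p = 5.45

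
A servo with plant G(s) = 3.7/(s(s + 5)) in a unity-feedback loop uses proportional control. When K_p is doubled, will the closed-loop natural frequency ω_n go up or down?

increase

ω_n = √(3.7·K_p), which grows with K_p.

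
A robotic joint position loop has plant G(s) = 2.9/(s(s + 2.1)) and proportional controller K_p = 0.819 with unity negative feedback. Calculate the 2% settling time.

T_s ≈ 3.81 s

The closed-loop denominator s² + 2.1s + 2.375 gives ω_n = √2.375 = 1.541 and ζ = 2.1/(2ω_n) = 0.6813.
2% settling time T_s ≈ 4/(ζω_n) = 4/1.05 = 3.81 s.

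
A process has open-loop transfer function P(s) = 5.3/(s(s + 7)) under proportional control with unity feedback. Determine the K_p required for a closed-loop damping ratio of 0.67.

Closed-loop characteristic equation: s² + 7s + K_p·5.3 = 0.
So ω_n = √(5.3K_p) and 2ζω_n = 7, giving ζ = 7/(2√(5.3K_p)).
Setting ζ = 0.67: √(5.3K_p) = 7/(2·0.67) = 5.224, so K_p = 27.29/5.3 = 5.15.

K_p = 5.15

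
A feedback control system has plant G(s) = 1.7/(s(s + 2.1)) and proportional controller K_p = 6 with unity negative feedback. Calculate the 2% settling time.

The closed-loop denominator s² + 2.1s + 10.2 gives ω_n = √10.2 = 3.194 and ζ = 2.1/(2ω_n) = 0.3288.
2% settling time T_s ≈ 4/(ζω_n) = 4/1.05 = 3.81 s.

T_s ≈ 3.81 s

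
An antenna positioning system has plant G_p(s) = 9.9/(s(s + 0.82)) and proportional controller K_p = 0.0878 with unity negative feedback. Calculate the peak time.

T_p = 3.75 s

Closed-loop characteristic equation: s² + 0.82s + 0.8692 = 0, so ω_n = 0.9323 rad/s and ζ = 0.82/(2·0.9323) = 0.4398.
Damped frequency ω_d = ω_n√(1−ζ²) = 0.8373 rad/s, so peak time T_p = π/ω_d = 3.75 s.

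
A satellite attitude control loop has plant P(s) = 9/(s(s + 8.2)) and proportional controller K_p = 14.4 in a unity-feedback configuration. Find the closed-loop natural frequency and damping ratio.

ω_n = 11.4 rad/s, ζ = 0.36

1 + K_p·P(s) = 0 gives s² + 8.2s + 129.6 = 0.
Matching s² + 2ζω_n s + ω_n²: ω_n = √129.6 = 11.38 rad/s and 2ζω_n = 8.2, so ζ = 8.2/(2·11.38) = 0.36.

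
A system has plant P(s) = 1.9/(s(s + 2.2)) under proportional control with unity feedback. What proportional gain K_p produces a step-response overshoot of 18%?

K_p = 2.77

From %OS = 100·exp(−πζ/√(1−ζ²)) = 18%, ζ = −ln(0.18)/√(π²+ln²(0.18)) = 0.4791.
Characteristic equation s² + 2.2s + 1.9K_p = 0 gives ζ = 2.2/(2√(1.9K_p)).
Setting ζ = 0.4791: √(1.9K_p) = 2.2/(2·0.4791) = 2.296, so K_p = 5.271/1.9 = 2.77.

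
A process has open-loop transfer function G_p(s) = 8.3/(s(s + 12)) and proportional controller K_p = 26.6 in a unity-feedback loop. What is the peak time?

T_p = 0.231 s

The closed-loop denominator s² + 12s + 220.8 gives ω_n = √220.8 = 14.86 and ζ = 12/(2ω_n) = 0.4038.
Damped frequency ω_d = ω_n√(1−ζ²) = 13.59 rad/s, so peak time T_p = π/ω_d = 0.231 s.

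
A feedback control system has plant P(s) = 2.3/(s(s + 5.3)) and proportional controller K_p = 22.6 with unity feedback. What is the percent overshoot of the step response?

28.9%

From 1 + K_pP(s) = 0: s² + 5.3s + 51.98 = 0 ⇒ ω_n = 7.21, ζ = 0.3676.
%OS = 100·exp(−πζ/√(1−ζ²)) = 100·exp(−π·0.3676/√0.8649) = 28.9%.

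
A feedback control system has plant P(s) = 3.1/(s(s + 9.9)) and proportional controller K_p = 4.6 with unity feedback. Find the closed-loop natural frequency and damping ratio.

The closed-loop denominator is s(s+9.9) + 4.6·3.1 = s² + 9.9s + 14.26.
Matching s² + 2ζω_n s + ω_n²: ω_n = √14.26 = 3.776 rad/s and 2ζω_n = 9.9, so ζ = 9.9/(2·3.776) = 1.31.

ω_n = 3.78 rad/s, ζ = 1.31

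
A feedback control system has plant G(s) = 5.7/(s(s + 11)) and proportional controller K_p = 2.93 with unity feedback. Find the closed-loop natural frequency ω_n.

1 + K_p·G(s) = 0 gives s² + 11s + 16.7 = 0.
So ω_n² = 16.7 ⇒ ω_n = 4.087 rad/s, and ζ = 11/(2ω_n) = 1.35.

ω_n = 4.09 rad/s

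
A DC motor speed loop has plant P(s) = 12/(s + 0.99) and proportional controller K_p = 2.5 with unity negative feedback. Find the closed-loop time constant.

Closed-loop transfer function: T(s) = K_p·P(s)/(1 + K_p·P(s)) = 30/(s + 0.99 + 30) = 30/(s + 30.99).
Time constant τ = 1/30.99 = 0.0323 s.

τ = 0.0323 s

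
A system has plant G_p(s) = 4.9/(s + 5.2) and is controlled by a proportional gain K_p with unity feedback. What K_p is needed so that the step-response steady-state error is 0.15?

For a type-0 loop with proportional control, e_ss = 1/(1 + K_p·G_p(0)).
G_p(0) = 0.9423. Require 1/(1 + K_p·0.9423) = 0.15, so 1 + 0.9423·K_p = 6.667.
K_p = (6.667 − 1)/0.9423 = 6.01.

K_p = 6.01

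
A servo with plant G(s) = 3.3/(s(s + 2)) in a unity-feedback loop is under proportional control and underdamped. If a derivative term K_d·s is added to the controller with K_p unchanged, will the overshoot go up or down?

decrease

With PD the characteristic equation becomes s² + (a + K·K_d)s + K·K_p = 0; the damping term grows, ζ rises, overshoot falls.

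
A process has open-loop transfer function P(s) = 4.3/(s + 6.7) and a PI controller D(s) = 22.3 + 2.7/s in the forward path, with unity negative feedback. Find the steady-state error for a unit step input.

The open loop D(s)P(s) has a pole at the origin (type 1), so the static position error constant is infinite and e_ss = 1/(1+∞) = 0.

0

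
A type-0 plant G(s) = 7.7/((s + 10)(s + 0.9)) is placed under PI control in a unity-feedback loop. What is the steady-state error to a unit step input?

The PI controller's integrator makes the forward path type 1, so e_ss to a step is zero.

0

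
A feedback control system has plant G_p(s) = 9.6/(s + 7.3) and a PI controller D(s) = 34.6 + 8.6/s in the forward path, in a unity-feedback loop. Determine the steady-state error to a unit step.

The open loop D(s)G_p(s) has a pole at the origin (type 1), so the static position error constant is infinite and e_ss = 1/(1+∞) = 0.

0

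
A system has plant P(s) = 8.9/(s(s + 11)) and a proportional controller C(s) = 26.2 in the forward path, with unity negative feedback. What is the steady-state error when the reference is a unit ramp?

0.0472

The loop has one pole at the origin (type 1). Velocity error constant K_v = lim_{s→0} s·C(s)P(s) = 26.2·8.9/11 = 21.2.
Steady-state error to a unit ramp: e_ss = 1/K_v = 0.0472.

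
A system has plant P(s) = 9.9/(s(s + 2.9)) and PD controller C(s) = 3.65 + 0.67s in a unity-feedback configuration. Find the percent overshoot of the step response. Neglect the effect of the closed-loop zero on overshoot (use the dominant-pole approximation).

Forward path: (3.65 + 0.67s)·9.9/(s(s+2.9)). The closed-loop characteristic equation is s² + (2.9 + 9.9·0.67)s + 9.9·3.65 = 0.
That is s² + 9.533s + 36.13 = 0, so ω_n = 6.011 rad/s and ζ = 9.533/(2·6.011) = 0.7929.
%OS = 100·exp(−πζ/√(1−ζ²)) = 1.68%.

1.68%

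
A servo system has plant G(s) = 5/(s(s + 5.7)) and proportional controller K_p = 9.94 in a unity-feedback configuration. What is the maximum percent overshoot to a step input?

24.9%

The closed-loop denominator s² + 5.7s + 49.7 gives ω_n = √49.7 = 7.05 and ζ = 5.7/(2ω_n) = 0.4043.
%OS = 100·exp(−πζ/√(1−ζ²)) = 100·exp(−π·0.4043/√0.8366) = 24.9%.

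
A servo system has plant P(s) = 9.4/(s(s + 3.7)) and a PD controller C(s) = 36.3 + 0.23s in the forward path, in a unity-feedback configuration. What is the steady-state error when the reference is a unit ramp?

The loop has one pole at the origin (type 1). Velocity error constant K_v = lim_{s→0} s·C(s)P(s) = 36.3·9.4/3.7 = 92.22.
Steady-state error to a unit ramp: e_ss = 1/K_v = 0.0108.

0.0108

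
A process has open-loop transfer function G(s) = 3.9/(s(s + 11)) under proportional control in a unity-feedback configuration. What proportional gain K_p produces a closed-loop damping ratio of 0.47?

Closed-loop characteristic equation: s² + 11s + K_p·3.9 = 0.
So ω_n = √(3.9K_p) and 2ζω_n = 11, giving ζ = 11/(2√(3.9K_p)).
Setting ζ = 0.47: √(3.9K_p) = 11/(2·0.47) = 11.7, so K_p = 136.9/3.9 = 35.1.

K_p = 35.1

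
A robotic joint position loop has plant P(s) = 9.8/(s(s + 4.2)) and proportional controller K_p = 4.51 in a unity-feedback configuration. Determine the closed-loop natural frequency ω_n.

ω_n = 6.65 rad/s

With unity feedback the closed-loop characteristic equation is s² + 4.2s + 4.51·9.8 = s² + 4.2s + 44.2 = 0.
Matching s² + 2ζω_n s + ω_n²: ω_n = √44.2 = 6.648 rad/s and 2ζω_n = 4.2, so ζ = 4.2/(2·6.648) = 0.316.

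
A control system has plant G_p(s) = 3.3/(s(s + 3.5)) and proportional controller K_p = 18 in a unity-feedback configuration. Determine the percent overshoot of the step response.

From 1 + K_pG_p(s) = 0: s² + 3.5s + 59.4 = 0 ⇒ ω_n = 7.707, ζ = 0.2271.
%OS = 100·exp(−πζ/√(1−ζ²)) = 100·exp(−π·0.2271/√0.9484) = 48.1%.

48.1%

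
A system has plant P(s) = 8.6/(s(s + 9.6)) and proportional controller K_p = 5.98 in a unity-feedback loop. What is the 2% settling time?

T_s ≈ 0.833 s

Closed-loop characteristic equation: s² + 9.6s + 51.43 = 0, so ω_n = 7.171 rad/s and ζ = 9.6/(2·7.171) = 0.6693.
2% settling time T_s ≈ 4/(ζω_n) = 4/4.8 = 0.833 s.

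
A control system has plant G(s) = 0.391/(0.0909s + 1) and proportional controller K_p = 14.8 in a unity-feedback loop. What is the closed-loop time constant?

τ = 0.0134 s

Closed loop: T(s) = K_p·G/(1+K_p·G) = 5.787/(0.0909s + 1 + 5.787), with pole at s = −(1 + 5.787)/0.0909 = −74.66.
Closed-loop time constant τ = 1/74.66 = 0.0134 s.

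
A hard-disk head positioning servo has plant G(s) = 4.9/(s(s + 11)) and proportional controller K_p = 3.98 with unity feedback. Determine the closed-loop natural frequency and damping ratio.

ω_n = 4.42 rad/s, ζ = 1.25

With unity feedback the closed-loop characteristic equation is s² + 11s + 3.98·4.9 = s² + 11s + 19.5 = 0.
Matching s² + 2ζω_n s + ω_n²: ω_n = √19.5 = 4.416 rad/s and 2ζω_n = 11, so ζ = 11/(2·4.416) = 1.25.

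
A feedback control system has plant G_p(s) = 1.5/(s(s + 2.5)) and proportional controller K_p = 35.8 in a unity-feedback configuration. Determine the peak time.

T_p = 0.435 s

From 1 + K_pG_p(s) = 0: s² + 2.5s + 53.7 = 0 ⇒ ω_n = 7.328, ζ = 0.1706.
Damped frequency ω_d = ω_n√(1−ζ²) = 7.221 rad/s, so peak time T_p = π/ω_d = 0.435 s.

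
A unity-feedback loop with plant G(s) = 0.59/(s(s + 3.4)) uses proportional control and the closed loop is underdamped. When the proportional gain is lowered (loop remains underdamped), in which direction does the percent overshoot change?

ζ = 3.4/(2√(0.59K_p)) rises as K_p falls; higher damping means less overshoot.

decrease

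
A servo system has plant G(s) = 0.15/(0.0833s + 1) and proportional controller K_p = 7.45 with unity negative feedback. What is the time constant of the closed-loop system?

τ = 0.0393 s

Closed loop: T(s) = K_p·G/(1+K_p·G) = 1.117/(0.0833s + 1 + 1.117), with pole at s = −(1 + 1.117)/0.0833 = −25.42.
Closed-loop time constant τ = 1/25.42 = 0.0393 s.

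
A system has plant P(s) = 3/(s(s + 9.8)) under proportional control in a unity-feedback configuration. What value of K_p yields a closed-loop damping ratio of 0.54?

Closed-loop characteristic equation: s² + 9.8s + K_p·3 = 0.
So ω_n = √(3K_p) and 2ζω_n = 9.8, giving ζ = 9.8/(2√(3K_p)).
Setting ζ = 0.54: √(3K_p) = 9.8/(2·0.54) = 9.074, so K_p = 82.34/3 = 27.4.

K_p = 27.4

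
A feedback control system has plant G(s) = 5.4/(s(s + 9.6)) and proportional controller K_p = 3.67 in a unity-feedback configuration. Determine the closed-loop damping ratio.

With unity feedback the closed-loop characteristic equation is s² + 9.6s + 3.67·5.4 = s² + 9.6s + 19.82 = 0.
So ω_n² = 19.82 ⇒ ω_n = 4.452 rad/s, and ζ = 9.6/(2ω_n) = 1.08.

ζ = 1.08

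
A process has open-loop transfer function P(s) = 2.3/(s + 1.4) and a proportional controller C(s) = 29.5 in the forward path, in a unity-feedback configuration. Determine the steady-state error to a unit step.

0.0202

The loop is type 0. Static position error constant K_pos = C(0)·P(0) = 29.5·1.643 = 48.46.
Steady-state error to a unit step: e_ss = 1/(1+K_pos) = 1/49.46 = 0.0202.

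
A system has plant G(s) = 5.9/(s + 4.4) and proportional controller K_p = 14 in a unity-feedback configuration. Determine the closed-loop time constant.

Closed-loop transfer function: T(s) = K_p·G(s)/(1 + K_p·G(s)) = 82.6/(s + 4.4 + 82.6) = 82.6/(s + 87).
Time constant τ = 1/87 = 0.0115 s.

τ = 0.0115 s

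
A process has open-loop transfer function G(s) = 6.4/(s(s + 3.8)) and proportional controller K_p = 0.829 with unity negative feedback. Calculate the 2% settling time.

Closed-loop characteristic equation: s² + 3.8s + 5.306 = 0, so ω_n = 2.303 rad/s and ζ = 3.8/(2·2.303) = 0.8249.
2% settling time T_s ≈ 4/(ζω_n) = 4/1.9 = 2.11 s.

T_s ≈ 2.11 s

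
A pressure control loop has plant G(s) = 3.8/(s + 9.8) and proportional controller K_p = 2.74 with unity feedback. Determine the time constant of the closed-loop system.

Closed-loop transfer function: T(s) = K_p·G(s)/(1 + K_p·G(s)) = 10.41/(s + 9.8 + 10.41) = 10.41/(s + 20.21).
Time constant τ = 1/20.21 = 0.0495 s.

τ = 0.0495 s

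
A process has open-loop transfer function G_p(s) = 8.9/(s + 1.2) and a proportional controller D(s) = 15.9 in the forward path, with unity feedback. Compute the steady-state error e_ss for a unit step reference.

0.00841

The loop is type 0. Static position error constant K_pos = D(0)·G_p(0) = 15.9·7.417 = 117.9.
Steady-state error to a unit step: e_ss = 1/(1+K_pos) = 1/118.9 = 0.00841.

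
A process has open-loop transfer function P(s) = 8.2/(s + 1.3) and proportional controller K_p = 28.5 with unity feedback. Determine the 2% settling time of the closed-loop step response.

T_s ≈ 0.017 s

Closed-loop transfer function: T(s) = K_p·P(s)/(1 + K_p·P(s)) = 233.7/(s + 1.3 + 233.7) = 233.7/(s + 235).
Time constant τ = 1/235 = 0.004255 s, so the 2% settling time is about 4τ = 0.017 s.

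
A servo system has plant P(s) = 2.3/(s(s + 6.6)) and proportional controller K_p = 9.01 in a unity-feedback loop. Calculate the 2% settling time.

T_s ≈ 1.21 s

The closed-loop denominator s² + 6.6s + 20.72 gives ω_n = √20.72 = 4.552 and ζ = 6.6/(2ω_n) = 0.7249.
2% settling time T_s ≈ 4/(ζω_n) = 4/3.3 = 1.21 s.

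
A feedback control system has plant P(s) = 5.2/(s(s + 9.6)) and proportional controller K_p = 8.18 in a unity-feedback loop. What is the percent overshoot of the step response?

Closed-loop characteristic equation: s² + 9.6s + 42.54 = 0, so ω_n = 6.522 rad/s and ζ = 9.6/(2·6.522) = 0.736.
%OS = 100·exp(−πζ/√(1−ζ²)) = 100·exp(−π·0.736/√0.4583) = 3.29%.

3.29%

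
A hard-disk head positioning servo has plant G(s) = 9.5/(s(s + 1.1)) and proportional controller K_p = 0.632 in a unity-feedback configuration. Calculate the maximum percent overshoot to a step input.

48.5%

The closed-loop denominator s² + 1.1s + 6.004 gives ω_n = √6.004 = 2.45 and ζ = 1.1/(2ω_n) = 0.2245.
%OS = 100·exp(−πζ/√(1−ζ²)) = 100·exp(−π·0.2245/√0.9496) = 48.5%.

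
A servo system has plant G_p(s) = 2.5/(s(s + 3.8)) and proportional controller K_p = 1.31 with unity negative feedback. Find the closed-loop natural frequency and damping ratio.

ω_n = 1.81 rad/s, ζ = 1.05

The closed-loop denominator is s(s+3.8) + 1.31·2.5 = s² + 3.8s + 3.275.
Matching s² + 2ζω_n s + ω_n²: ω_n = √3.275 = 1.81 rad/s and 2ζω_n = 3.8, so ζ = 3.8/(2·1.81) = 1.05.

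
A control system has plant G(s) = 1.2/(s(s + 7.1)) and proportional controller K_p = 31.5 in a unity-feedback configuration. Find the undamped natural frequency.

ω_n = 6.15 rad/s

The closed-loop denominator is s(s+7.1) + 31.5·1.2 = s² + 7.1s + 37.8.
Matching s² + 2ζω_n s + ω_n²: ω_n = √37.8 = 6.148 rad/s and 2ζω_n = 7.1, so ζ = 7.1/(2·6.148) = 0.577.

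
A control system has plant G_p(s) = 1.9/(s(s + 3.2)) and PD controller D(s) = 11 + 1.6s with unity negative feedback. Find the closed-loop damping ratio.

Forward path: (11 + 1.6s)·1.9/(s(s+3.2)). The closed-loop characteristic equation is s² + (3.2 + 1.9·1.6)s + 1.9·11 = 0.
That is s² + 6.24s + 20.9 = 0, so ω_n = 4.572 rad/s and ζ = 6.24/(2·4.572) = 0.6825.

ζ = 0.682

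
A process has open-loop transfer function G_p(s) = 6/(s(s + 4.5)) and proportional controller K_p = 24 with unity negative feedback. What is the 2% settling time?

Closed-loop characteristic equation: s² + 4.5s + 144 = 0, so ω_n = 12 rad/s and ζ = 4.5/(2·12) = 0.1875.
2% settling time T_s ≈ 4/(ζω_n) = 4/2.25 = 1.78 s.

T_s ≈ 1.78 s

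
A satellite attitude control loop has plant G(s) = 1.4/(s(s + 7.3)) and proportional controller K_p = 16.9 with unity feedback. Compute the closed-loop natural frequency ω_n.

ω_n = 4.86 rad/s

1 + K_p·G(s) = 0 gives s² + 7.3s + 23.66 = 0.
Matching s² + 2ζω_n s + ω_n²: ω_n = √23.66 = 4.864 rad/s and 2ζω_n = 7.3, so ζ = 7.3/(2·4.864) = 0.75.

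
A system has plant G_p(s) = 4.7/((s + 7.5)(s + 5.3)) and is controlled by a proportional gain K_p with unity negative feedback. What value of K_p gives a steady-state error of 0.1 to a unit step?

Steady-state error for a unit step on this type-0 loop is 1/(1 + K_p·G_p(0)).
G_p(0) = 0.1182. Require 1/(1 + K_p·0.1182) = 0.1, so 1 + 0.1182·K_p = 10.
K_p = (10 − 1)/0.1182 = 76.1.

K_p = 76.1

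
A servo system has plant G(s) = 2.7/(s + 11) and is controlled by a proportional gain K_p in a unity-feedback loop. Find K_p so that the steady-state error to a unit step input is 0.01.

For a type-0 loop with proportional control, e_ss = 1/(1 + K_p·G(0)).
G(0) = 0.2455. Require 1/(1 + K_p·0.2455) = 0.01, so 1 + 0.2455·K_p = 100.
K_p = (100 − 1)/0.2455 = 403.

K_p = 403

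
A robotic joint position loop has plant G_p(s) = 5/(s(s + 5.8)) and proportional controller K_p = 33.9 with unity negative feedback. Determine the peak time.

Closed-loop characteristic equation: s² + 5.8s + 169.5 = 0, so ω_n = 13.02 rad/s and ζ = 5.8/(2·13.02) = 0.2227.
Damped frequency ω_d = ω_n√(1−ζ²) = 12.69 rad/s, so peak time T_p = π/ω_d = 0.248 s.

T_p = 0.248 s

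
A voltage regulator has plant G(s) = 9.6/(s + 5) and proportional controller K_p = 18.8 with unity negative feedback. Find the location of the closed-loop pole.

Closed-loop transfer function: T(s) = K_p·G(s)/(1 + K_p·G(s)) = 180.5/(s + 5 + 180.5) = 180.5/(s + 185.5).
The closed-loop pole is at s = −185.5.

s = -185.5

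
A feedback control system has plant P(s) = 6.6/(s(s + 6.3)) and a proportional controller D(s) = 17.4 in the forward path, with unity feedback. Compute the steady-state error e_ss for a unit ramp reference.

The loop has one pole at the origin (type 1). Velocity error constant K_v = lim_{s→0} s·D(s)P(s) = 17.4·6.6/6.3 = 18.23.
Steady-state error to a unit ramp: e_ss = 1/K_v = 0.0549.

0.0549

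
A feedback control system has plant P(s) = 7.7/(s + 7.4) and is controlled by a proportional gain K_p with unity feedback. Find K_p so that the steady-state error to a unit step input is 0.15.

K_p = 5.45

The loop is type 0, so e_ss(step) = 1/(1 + K_pos) with K_pos = K_p·P(0).
P(0) = 1.041. Require 1/(1 + K_p·1.041) = 0.15, so 1 + 1.041·K_p = 6.667.
K_p = (6.667 − 1)/1.041 = 5.45.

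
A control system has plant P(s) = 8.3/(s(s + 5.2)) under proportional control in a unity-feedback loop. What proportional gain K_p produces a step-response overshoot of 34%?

K_p = 7.72

From %OS = 100·exp(−πζ/√(1−ζ²)) = 34%, ζ = −ln(0.34)/√(π²+ln²(0.34)) = 0.3248.
Characteristic equation s² + 5.2s + 8.3K_p = 0 gives ζ = 5.2/(2√(8.3K_p)).
Setting ζ = 0.3248: √(8.3K_p) = 5.2/(2·0.3248) = 8.005, so K_p = 64.09/8.3 = 7.72.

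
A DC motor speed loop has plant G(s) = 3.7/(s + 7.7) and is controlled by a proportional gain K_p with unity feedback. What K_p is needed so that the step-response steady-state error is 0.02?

K_p = 102

Steady-state error for a unit step on this type-0 loop is 1/(1 + K_p·G(0)).
G(0) = 0.4805. Require 1/(1 + K_p·0.4805) = 0.02, so 1 + 0.4805·K_p = 50.
K_p = (50 − 1)/0.4805 = 102.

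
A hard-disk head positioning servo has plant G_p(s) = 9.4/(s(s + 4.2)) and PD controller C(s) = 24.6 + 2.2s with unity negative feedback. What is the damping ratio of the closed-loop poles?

Forward path: (24.6 + 2.2s)·9.4/(s(s+4.2)). The closed-loop characteristic equation is s² + (4.2 + 9.4·2.2)s + 9.4·24.6 = 0.
That is s² + 24.88s + 231.2 = 0, so ω_n = 15.21 rad/s and ζ = 24.88/(2·15.21) = 0.8181.

ζ = 0.818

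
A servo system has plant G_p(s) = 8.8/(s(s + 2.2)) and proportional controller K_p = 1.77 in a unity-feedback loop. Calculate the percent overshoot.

40.2%

The closed-loop denominator s² + 2.2s + 15.58 gives ω_n = √15.58 = 3.947 and ζ = 2.2/(2ω_n) = 0.2787.
%OS = 100·exp(−πζ/√(1−ζ²)) = 100·exp(−π·0.2787/√0.9223) = 40.2%.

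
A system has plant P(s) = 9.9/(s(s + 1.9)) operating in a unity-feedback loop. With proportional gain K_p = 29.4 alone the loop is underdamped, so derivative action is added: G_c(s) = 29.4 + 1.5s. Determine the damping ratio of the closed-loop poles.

Forward path: (29.4 + 1.5s)·9.9/(s(s+1.9)). The closed-loop characteristic equation is s² + (1.9 + 9.9·1.5)s + 9.9·29.4 = 0.
That is s² + 16.75s + 291.1 = 0, so ω_n = 17.06 rad/s and ζ = 16.75/(2·17.06) = 0.4909.

ζ = 0.491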